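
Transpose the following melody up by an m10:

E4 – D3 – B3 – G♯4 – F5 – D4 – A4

E4 becomes G5
D3 becomes F4
B3 becomes D5
G#4 becomes B5
F5 becomes Ab6
D4 becomes F5
A4 becomes C6

G5 F4 D5 B5 Ab6 F5 C6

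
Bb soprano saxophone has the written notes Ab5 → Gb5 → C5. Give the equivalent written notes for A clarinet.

Bbb5 Abb5 Db5

First find concert pitch: the Bb soprano saxophone sounds a major second below written, so Ab5 Gb5 C5 sounds Gb5 Fb5 Bb4.
Then write for A clarinet: it sounds a minor third below written, so the part must be a minor third above concert.
Gb5 → Bbb5
Fb5 → Abb5
Bb4 → Db5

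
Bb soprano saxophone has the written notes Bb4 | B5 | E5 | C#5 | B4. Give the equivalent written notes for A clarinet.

Cb5 C6 F5 D5 C5

First find concert pitch: the Bb soprano saxophone sounds a major second below written, so Bb4 B5 E5 C#5 B4 sounds Ab4 A5 D5 B4 A4.
Then write for A clarinet: it sounds a minor third below written, so the part must be a minor third above concert.
Ab4 → Cb5
A5 → C6
D5 → F5
B4 → D5
A4 → C5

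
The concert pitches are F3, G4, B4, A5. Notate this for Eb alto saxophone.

D4 E5 G#5 F#6

The Eb alto saxophone sounds a major sixth below written, so the written part must be a major sixth above concert — transpose each note up.
F3 gives D4
G4 gives E5
B4 gives G#5
A5 gives F#6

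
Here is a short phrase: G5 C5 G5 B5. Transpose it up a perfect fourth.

C6 F5 C6 E6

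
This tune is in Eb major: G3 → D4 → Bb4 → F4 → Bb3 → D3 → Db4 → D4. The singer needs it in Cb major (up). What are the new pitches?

Eb4 Bb4 Gb5 Db5 Gb4 Bb3 Bbb4 Bb4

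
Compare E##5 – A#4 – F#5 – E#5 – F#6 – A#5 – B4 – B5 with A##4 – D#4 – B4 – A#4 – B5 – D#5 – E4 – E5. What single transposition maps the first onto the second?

down a perfect fifth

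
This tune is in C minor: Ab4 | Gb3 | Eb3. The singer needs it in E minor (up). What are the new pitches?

C5 Bb3 G3

From C up to E is a major third; apply that to each pitch.
Ab4 -> C5
Gb3 -> Bb3
Eb3 -> G3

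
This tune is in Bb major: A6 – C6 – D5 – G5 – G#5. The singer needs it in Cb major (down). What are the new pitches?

Bb5 Db5 Eb4 Ab4 A4

Bb major to Cb major down is a major seventh, so every note moves down by that interval.
A6 -> Bb5
C6 -> Db5
D5 -> Eb4
G5 -> Ab4
G#5 -> A4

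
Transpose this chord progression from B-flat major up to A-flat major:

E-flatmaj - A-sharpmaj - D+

B-flat major up to A-flat major is a minor seventh; each chord root moves by that interval while the quality stays the same.
E-flatmaj: root E-flat up a minor seventh → Db, giving Dbmaj.
A-sharpmaj: root A-sharp up a minor seventh → G#, giving G#maj.
D+: root D up a minor seventh → C, giving C+.

Dbmaj G#maj C+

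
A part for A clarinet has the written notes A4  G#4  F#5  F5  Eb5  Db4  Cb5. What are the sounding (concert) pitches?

F#4 E#4 D#5 D5 C5 Bb3 Ab4

The A clarinet sounds a minor third below written, so transpose each written note down a minor third.
A4 gives F#4
G#4 gives E#4
F#5 gives D#5
F5 gives D5
Eb5 gives C5
Db4 gives Bb3
Cb5 gives Ab4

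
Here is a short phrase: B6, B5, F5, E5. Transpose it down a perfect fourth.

F#6 F#5 C5 B4

B6 down a perfect fourth is F#6.
A perfect fourth down from B5 gives F#5.
F5: a fourth down reaches C, and 5 semitones makes it C5.
E5: a fourth down reaches B, and 5 semitones makes it B4.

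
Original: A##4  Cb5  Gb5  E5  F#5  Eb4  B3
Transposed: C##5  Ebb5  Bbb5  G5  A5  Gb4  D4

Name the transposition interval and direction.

up a minor third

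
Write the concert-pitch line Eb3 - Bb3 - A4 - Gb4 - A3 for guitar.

Eb4 Bb4 A5 Gb5 A4

The guitar sounds a perfect octave below written, so the written part must be a perfect octave above concert — transpose each note up.
Eb3 → Eb4
Bb3 → Bb4
A4 → A5
Gb4 → Gb5
A3 → A4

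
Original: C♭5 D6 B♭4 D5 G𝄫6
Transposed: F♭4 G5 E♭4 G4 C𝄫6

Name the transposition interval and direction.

From Cb5 to Fb4 is 5 letter names — a fifth of some quality.
Fb4 to Cb5 is 7 semitones, which makes it a perfect fifth; the second version is lower, so the direction is down.
Checking another pair — Gbb6 → Cbb6 — gives the same interval.

down a perfect fifth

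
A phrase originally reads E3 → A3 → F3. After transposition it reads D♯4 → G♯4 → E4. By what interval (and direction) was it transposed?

up a major seventh

Take the first pair: E3 → D#4. E to D spans 7 letter names, so the interval is some kind of seventh.
E3 to D#4 is 11 semitones, which makes it a major seventh; the second version is higher, so the direction is up.
Checking another pair — F3 → E4 — gives the same interval.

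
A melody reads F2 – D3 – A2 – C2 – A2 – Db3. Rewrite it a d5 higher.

Cb3 Ab3 Eb3 Gb2 Eb3 Abb3

F2 -> Cb3
D3 -> Ab3
A2 -> Eb3
C2 -> Gb2
A2 -> Eb3
Db3 -> Abb3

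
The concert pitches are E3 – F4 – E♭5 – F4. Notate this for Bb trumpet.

F#3 G4 F5 G4

Written C4 sounds as Bb3 on the Bb trumpet, so concert pitches are written a major second up.
E3 to F#3
F4 to G4
Eb5 to F5
F4 to G4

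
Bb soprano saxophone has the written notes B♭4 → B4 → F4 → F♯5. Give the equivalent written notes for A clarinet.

First find concert pitch: the Bb soprano saxophone sounds a major second below written, so B♭4 B4 F4 F♯5 sounds Ab4 A4 Eb4 E5.
Then write for A clarinet: it sounds a minor third below written, so the part must be a minor third above concert.
Ab4 → Cb5
A4 → C5
Eb4 → Gb4
E5 → G5

Cb5 C5 Gb4 G5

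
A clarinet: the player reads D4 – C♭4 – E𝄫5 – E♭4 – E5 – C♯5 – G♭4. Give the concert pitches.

Written C4 on the A clarinet sounds as A3, a minor third lower; apply that shift to every note.
D4 to B3
Cb4 to Ab3
Ebb5 to Cb5
Eb4 to C4
E5 to C#5
C#5 to A#4
Gb4 to Eb4

B3 Ab3 Cb5 C4 C#5 A#4 Eb4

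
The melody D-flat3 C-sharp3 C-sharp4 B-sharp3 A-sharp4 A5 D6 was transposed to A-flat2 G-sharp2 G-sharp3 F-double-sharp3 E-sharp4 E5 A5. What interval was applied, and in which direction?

down a perfect fourth

Take the first pair: Db3 → Ab2. D to A spans 4 letter names, so the interval is some kind of fourth.
Ab2 to Db3 is 5 semitones, which makes it a perfect fourth; the second version is lower, so the direction is down.
Checking another pair — D6 → A5 — gives the same interval.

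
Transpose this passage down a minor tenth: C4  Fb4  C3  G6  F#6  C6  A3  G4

C4: a tenth down reaches A, and 15 semitones makes it A2.
Fb4: a tenth down reaches D, and 15 semitones makes it Db3.
C3 down a minor tenth is A1.
G6 down a minor tenth is E5.
A minor tenth down from F#6 gives D#5.
A minor tenth down from C6 gives A4.
A3 down a minor tenth is F#2.
G4: a tenth down reaches E, and 15 semitones makes it E3.

A2 Db3 A1 E5 D#5 A4 F#2 E3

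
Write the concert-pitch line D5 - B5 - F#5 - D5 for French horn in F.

The French horn in F sounds a perfect fifth below written, so the written part must be a perfect fifth above concert — transpose each note up.
D5 → A5
B5 → F#6
F#5 → C#6
D5 → A5

A5 F#6 C#6 A5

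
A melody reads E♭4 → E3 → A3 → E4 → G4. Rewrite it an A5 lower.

Abb3 Ab2 Db3 Ab3 Cb4

Eb4 down an augmented fifth is Abb3.
An augmented fifth down from E3 gives Ab2.
A3: a fifth down reaches D, and 8 semitones makes it Db3.
E4: a fifth down reaches A, and 8 semitones makes it Ab3.
G4 down an augmented fifth is Cb4.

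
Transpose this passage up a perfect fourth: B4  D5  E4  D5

B4 -> E5
D5 -> G5
E4 -> A4
D5 -> G5

E5 G5 A4 G5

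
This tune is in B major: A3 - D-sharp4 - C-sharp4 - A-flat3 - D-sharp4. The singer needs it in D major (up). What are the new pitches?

B major to D major up is a minor third, so every note moves up by that interval.
A3 gives C4
D#4 gives F#4
C#4 gives E4
Ab3 gives Cb4
D#4 gives F#4

C4 F#4 E4 Cb4 F#4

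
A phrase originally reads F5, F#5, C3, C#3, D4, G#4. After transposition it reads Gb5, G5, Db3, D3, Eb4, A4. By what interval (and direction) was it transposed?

From F5 to Gb5 is 2 letter names — a second of some quality.
F5 to Gb5 is 1 semitone, which makes it a minor second; the second version is higher, so the direction is up.
Checking another pair — G#4 → A4 — gives the same interval.

up a minor second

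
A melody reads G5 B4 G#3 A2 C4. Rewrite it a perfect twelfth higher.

G5 -> D7
B4 -> F#6
G#3 -> D#5
A2 -> E4
C4 -> G5

D7 F#6 D#5 E4 G5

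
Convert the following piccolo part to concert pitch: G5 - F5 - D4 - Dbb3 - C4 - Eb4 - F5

Written C4 on the piccolo sounds as C5, a perfect octave higher; apply that shift to every note.
G5 -> G6
F5 -> F6
D4 -> D5
Dbb3 -> Dbb4
C4 -> C5
Eb4 -> Eb5
F5 -> F6

G6 F6 D5 Dbb4 C5 Eb5 F6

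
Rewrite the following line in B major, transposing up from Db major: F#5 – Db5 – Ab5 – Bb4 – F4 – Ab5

Db major to B major up is an augmented sixth, so every note moves up by that interval.
F#5 becomes D##6
Db5 becomes B5
Ab5 becomes F#6
Bb4 becomes G#5
F4 becomes D#5
Ab5 becomes F#6

D##6 B5 F#6 G#5 D#5 F#6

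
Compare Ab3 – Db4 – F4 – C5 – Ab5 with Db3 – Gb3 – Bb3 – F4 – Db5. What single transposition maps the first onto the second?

From Ab3 to Db3 is 5 letter names — a fifth of some quality.
Db3 to Ab3 is 7 semitones, which makes it a perfect fifth; the second version is lower, so the direction is down.
Checking another pair — Ab5 → Db5 — gives the same interval.

down a perfect fifth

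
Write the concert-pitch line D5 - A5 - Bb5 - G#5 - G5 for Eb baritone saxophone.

B6 F#7 G7 E#7 E7

Written C4 sounds as Eb2 on the Eb baritone saxophone, so concert pitches are written a major thirteenth up.
D5 becomes B6
A5 becomes F#7
Bb5 becomes G7
G#5 becomes E#7
G5 becomes E7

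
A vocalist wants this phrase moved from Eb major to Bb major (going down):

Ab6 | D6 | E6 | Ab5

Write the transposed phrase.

Eb6 A5 B5 Eb5

From Eb down to Bb is a perfect fourth; apply that to each pitch.
Ab6 -> Eb6
D6 -> A5
E6 -> B5
Ab5 -> Eb5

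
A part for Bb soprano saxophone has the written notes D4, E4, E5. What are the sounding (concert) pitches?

The Bb soprano saxophone sounds a major second below written, so transpose each written note down a major second.
D4 -> C4
E4 -> D4
E5 -> D5

C4 D4 D5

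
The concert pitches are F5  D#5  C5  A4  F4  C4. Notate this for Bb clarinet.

G5 E#5 D5 B4 G4 D4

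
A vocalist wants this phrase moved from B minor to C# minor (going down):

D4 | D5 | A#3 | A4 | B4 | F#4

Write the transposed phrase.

E3 E4 B#2 B3 C#4 G#3

From B down to C# is a minor seventh; apply that to each pitch.
D4 becomes E3
D5 becomes E4
A#3 becomes B#2
A4 becomes B3
B4 becomes C#4
F#4 becomes G#3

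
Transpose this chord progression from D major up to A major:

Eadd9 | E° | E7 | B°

Badd9 B° B7 F#°

D major up to A major is a perfect fifth; each chord root moves by that interval while the quality stays the same.
Eadd9: root E up a perfect fifth → B, giving Badd9.
E°: root E up a perfect fifth → B, giving B°.
E7: root E up a perfect fifth → B, giving B7.
B°: root B up a perfect fifth → F#, giving F#°.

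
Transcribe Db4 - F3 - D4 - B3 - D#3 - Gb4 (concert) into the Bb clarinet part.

Eb4 G3 E4 C#4 E#3 Ab4

Written C4 sounds as Bb3 on the Bb clarinet, so concert pitches are written a major second up.
Db4 gives Eb4
F3 gives G3
D4 gives E4
B3 gives C#4
D#3 gives E#3
Gb4 gives Ab4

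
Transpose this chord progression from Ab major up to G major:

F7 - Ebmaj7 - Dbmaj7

E7 Dmaj7 Cmaj7

Ab major up to G major is a major seventh; each chord root moves by that interval while the quality stays the same.
F7: root F up a major seventh → E, giving E7.
Ebmaj7: root Eb up a major seventh → D, giving Dmaj7.
Dbmaj7: root Db up a major seventh → C, giving Cmaj7.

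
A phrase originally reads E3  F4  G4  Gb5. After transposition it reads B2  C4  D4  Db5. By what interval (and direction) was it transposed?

down a perfect fourth

From E3 to B2 is 4 letter names — a fourth of some quality.
B2 to E3 is 5 semitones, which makes it a perfect fourth; the second version is lower, so the direction is down.
Checking another pair — Gb5 → Db5 — gives the same interval.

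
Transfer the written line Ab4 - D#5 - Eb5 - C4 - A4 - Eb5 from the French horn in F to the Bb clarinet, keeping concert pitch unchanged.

First find concert pitch: the French horn in F sounds a perfect fifth below written, so Ab4 D#5 Eb5 C4 A4 Eb5 sounds Db4 G#4 Ab4 F3 D4 Ab4.
Then write for Bb clarinet: it sounds a major second below written, so the part must be a major second above concert.
Db4 → Eb4
G#4 → A#4
Ab4 → Bb4
F3 → G3
D4 → E4
Ab4 → Bb4

Eb4 A#4 Bb4 G3 E4 Bb4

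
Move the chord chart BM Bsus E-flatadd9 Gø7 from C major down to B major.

C major down to B major is a minor second; each chord root moves by that interval while the quality stays the same.
BM: root B down a minor second → A#, giving A#M.
Bsus: root B down a minor second → A#, giving A#sus.
E-flatadd9: root E-flat down a minor second → D, giving Dadd9.
Gø7: root G down a minor second → F#, giving F#ø7.

A#M A#sus Dadd9 F#ø7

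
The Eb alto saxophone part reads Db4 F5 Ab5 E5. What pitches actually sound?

Fb3 Ab4 Cb5 G4

Written C4 on the Eb alto saxophone sounds as Eb3, a major sixth lower; apply that shift to every note.
Db4 → Fb3
F5 → Ab4
Ab5 → Cb5
E5 → G4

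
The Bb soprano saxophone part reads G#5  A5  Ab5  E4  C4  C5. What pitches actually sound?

F#5 G5 Gb5 D4 Bb3 Bb4

Written C4 on the Bb soprano saxophone sounds as Bb3, a major second lower; apply that shift to every note.
G#5 to F#5
A5 to G5
Ab5 to Gb5
E4 to D4
C4 to Bb3
C5 to Bb4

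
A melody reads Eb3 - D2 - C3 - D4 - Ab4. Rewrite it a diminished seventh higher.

Eb3 gives Dbb4
D2 gives Cb3
C3 gives Bbb3
D4 gives Cb5
Ab4 gives Gbb5

Dbb4 Cb3 Bbb3 Cb5 Gbb5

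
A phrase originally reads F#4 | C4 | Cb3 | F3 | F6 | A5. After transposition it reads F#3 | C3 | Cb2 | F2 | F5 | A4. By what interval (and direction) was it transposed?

down a perfect octave

Take the first pair: F#4 → F#3. F to F spans 8 letter names, so the interval is some kind of octave.
F#3 to F#4 is 12 semitones, which makes it a perfect octave; the second version is lower, so the direction is down.
Checking another pair — A5 → A4 — gives the same interval.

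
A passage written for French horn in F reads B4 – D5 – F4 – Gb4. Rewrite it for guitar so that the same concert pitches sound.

First find concert pitch: the French horn in F sounds a perfect fifth below written, so B4 D5 F4 Gb4 sounds E4 G4 Bb3 Cb4.
Then write for guitar: it sounds a perfect octave below written, so the part must be a perfect octave above concert.
E4 → E5
G4 → G5
Bb3 → Bb4
Cb4 → Cb5

E5 G5 Bb4 Cb5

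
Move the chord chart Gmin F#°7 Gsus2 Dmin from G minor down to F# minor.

F#min E#°7 F#sus2 C#min

G minor down to F# minor is a minor second; each chord root moves by that interval while the quality stays the same.
Gmin: root G down a minor second → F#, giving F#min.
F#°7: root F# down a minor second → E#, giving E#°7.
Gsus2: root G down a minor second → F#, giving F#sus2.
Dmin: root D down a minor second → C#, giving C#min.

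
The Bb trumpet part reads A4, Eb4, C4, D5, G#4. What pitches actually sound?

Written C4 on the Bb trumpet sounds as Bb3, a major second lower; apply that shift to every note.
A4 to G4
Eb4 to Db4
C4 to Bb3
D5 to C5
G#4 to F#4

G4 Db4 Bb3 C5 F#4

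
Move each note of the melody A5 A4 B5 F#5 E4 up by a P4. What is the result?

A5 gives D6
A4 gives D5
B5 gives E6
F#5 gives B5
E4 gives A4

D6 D5 E6 B5 A4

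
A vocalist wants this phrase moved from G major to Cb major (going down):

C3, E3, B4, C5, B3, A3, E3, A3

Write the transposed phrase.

From G down to Cb is an augmented fifth; apply that to each pitch.
C3 to Fb2
E3 to Ab2
B4 to Eb4
C5 to Fb4
B3 to Eb3
A3 to Db3
E3 to Ab2
A3 to Db3

Fb2 Ab2 Eb4 Fb4 Eb3 Db3 Ab2 Db3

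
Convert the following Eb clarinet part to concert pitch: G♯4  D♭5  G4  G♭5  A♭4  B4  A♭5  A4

The Eb clarinet sounds a minor third above written, so transpose each written note up a minor third.
G#4 → B4
Db5 → Fb5
G4 → Bb4
Gb5 → Bbb5
Ab4 → Cb5
B4 → D5
Ab5 → Cb6
A4 → C5

B4 Fb5 Bb4 Bbb5 Cb5 D5 Cb6 C5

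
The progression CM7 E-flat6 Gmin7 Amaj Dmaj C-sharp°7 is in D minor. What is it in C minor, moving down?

BbM7 Db6 Fmin7 Gmaj Cmaj B°7

D minor down to C minor is a major second; each chord root moves by that interval while the quality stays the same.
CM7: root C down a major second → Bb, giving BbM7.
E-flat6: root E-flat down a major second → Db, giving Db6.
Gmin7: root G down a major second → F, giving Fmin7.
Amaj: root A down a major second → G, giving Gmaj.
Dmaj: root D down a major second → C, giving Cmaj.
C-sharp°7: root C-sharp down a major second → B, giving B°7.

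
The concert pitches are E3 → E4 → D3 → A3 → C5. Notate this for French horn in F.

B3 B4 A3 E4 G5

The French horn in F sounds a perfect fifth below written, so the written part must be a perfect fifth above concert — transpose each note up.
E3 to B3
E4 to B4
D3 to A3
A3 to E4
C5 to G5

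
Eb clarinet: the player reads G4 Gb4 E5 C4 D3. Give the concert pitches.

Written C4 on the Eb clarinet sounds as Eb4, a minor third higher; apply that shift to every note.
G4 gives Bb4
Gb4 gives Bbb4
E5 gives G5
C4 gives Eb4
D3 gives F3

Bb4 Bbb4 G5 Eb4 F3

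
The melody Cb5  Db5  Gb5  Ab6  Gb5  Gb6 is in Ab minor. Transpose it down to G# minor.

From Ab down to G# is a diminished second; apply that to each pitch.
Cb5 gives B4
Db5 gives C#5
Gb5 gives F#5
Ab6 gives G#6
Gb5 gives F#5
Gb6 gives F#6

B4 C#5 F#5 G#6 F#5 F#6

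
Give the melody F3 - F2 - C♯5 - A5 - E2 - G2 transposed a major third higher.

A3 A2 E#5 C#6 G#2 B2

F3 becomes A3
F2 becomes A2
C#5 becomes E#5
A5 becomes C#6
E2 becomes G#2
G2 becomes B2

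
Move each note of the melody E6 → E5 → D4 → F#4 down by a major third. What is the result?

C6 C5 Bb3 D4

E6 gives C6
E5 gives C5
D4 gives Bb3
F#4 gives D4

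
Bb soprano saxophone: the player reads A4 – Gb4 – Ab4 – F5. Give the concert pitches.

G4 Fb4 Gb4 Eb5

Written C4 on the Bb soprano saxophone sounds as Bb3, a major second lower; apply that shift to every note.
A4 gives G4
Gb4 gives Fb4
Ab4 gives Gb4
F5 gives Eb5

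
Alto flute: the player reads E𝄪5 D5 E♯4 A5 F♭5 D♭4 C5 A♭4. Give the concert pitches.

B##4 A4 B#3 E5 Cb5 Ab3 G4 Eb4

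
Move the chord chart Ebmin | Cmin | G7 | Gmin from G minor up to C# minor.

Amin F#min C#7 C#min

G minor up to C# minor is an augmented fourth; each chord root moves by that interval while the quality stays the same.
Ebmin: root Eb up an augmented fourth → A, giving Amin.
Cmin: root C up an augmented fourth → F#, giving F#min.
G7: root G up an augmented fourth → C#, giving C#7.
Gmin: root G up an augmented fourth → C#, giving C#min.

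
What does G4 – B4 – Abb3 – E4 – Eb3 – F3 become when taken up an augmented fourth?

C#5 E#5 Db4 A#4 A3 B3

G4 gives C#5
B4 gives E#5
Abb3 gives Db4
E4 gives A#4
Eb3 gives A3
F3 gives B3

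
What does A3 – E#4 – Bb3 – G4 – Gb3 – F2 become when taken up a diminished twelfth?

Eb5 B5 Fb5 Db6 Dbb5 Cb4

A3: a twelfth up reaches E, and 18 semitones makes it Eb5.
A diminished twelfth up from E#4 gives B5.
A diminished twelfth up from Bb3 gives Fb5.
A diminished twelfth up from G4 gives Db6.
Gb3: a twelfth up reaches D, and 18 semitones makes it Dbb5.
F2: a twelfth up reaches C, and 18 semitones makes it Cb4.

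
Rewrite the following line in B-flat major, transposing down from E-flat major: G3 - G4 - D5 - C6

E-flat major to B-flat major down is a perfect fourth, so every note moves down by that interval.
G3 → D3
G4 → D4
D5 → A4
C6 → G5

D3 D4 A4 G5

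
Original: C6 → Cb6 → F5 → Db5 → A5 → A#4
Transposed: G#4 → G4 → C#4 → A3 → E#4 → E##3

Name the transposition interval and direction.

down a diminished eleventh

Take the first pair: C6 → G#4. C to G spans 11 letter names, so the interval is some kind of eleventh.
G#4 to C6 is 16 semitones, which makes it a diminished eleventh; the second version is lower, so the direction is down.
Checking another pair — A#4 → E##3 — gives the same interval.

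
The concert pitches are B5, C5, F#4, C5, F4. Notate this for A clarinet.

D6 Eb5 A4 Eb5 Ab4

The A clarinet sounds a minor third below written, so the written part must be a minor third above concert — transpose each note up.
B5 gives D6
C5 gives Eb5
F#4 gives A4
C5 gives Eb5
F4 gives Ab4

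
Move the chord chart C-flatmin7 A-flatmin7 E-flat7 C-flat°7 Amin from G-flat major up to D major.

Gmin7 Emin7 B7 G°7 E#min

G-flat major up to D major is an augmented fifth; each chord root moves by that interval while the quality stays the same.
C-flatmin7: root C-flat up an augmented fifth → G, giving Gmin7.
A-flatmin7: root A-flat up an augmented fifth → E, giving Emin7.
E-flat7: root E-flat up an augmented fifth → B, giving B7.
C-flat°7: root C-flat up an augmented fifth → G, giving G°7.
Amin: root A up an augmented fifth → E#, giving E#min.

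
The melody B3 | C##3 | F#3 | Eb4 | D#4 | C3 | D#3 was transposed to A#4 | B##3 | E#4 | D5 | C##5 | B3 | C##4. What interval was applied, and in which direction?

up a major seventh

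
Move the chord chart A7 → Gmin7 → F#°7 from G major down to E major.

F#7 Emin7 D#°7

G major down to E major is a minor third; each chord root moves by that interval while the quality stays the same.
A7: root A down a minor third → F#, giving F#7.
Gmin7: root G down a minor third → E, giving Emin7.
F#°7: root F# down a minor third → D#, giving D#°7.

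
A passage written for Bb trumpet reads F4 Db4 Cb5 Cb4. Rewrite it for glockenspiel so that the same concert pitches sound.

Eb2 Cb2 Bbb2 Bbb1

First find concert pitch: the Bb trumpet sounds a major second below written, so F4 Db4 Cb5 Cb4 sounds Eb4 Cb4 Bbb4 Bbb3.
Then write for glockenspiel: it sounds a perfect fifteenth above written, so the part must be a perfect fifteenth below concert.
Eb4 → Eb2
Cb4 → Cb2
Bbb4 → Bbb2
Bbb3 → Bbb1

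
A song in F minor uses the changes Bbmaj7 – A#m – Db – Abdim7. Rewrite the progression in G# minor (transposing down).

C#maj7 B##m E Bdim7

F minor down to G# minor is a diminished seventh; each chord root moves by that interval while the quality stays the same.
Bbmaj7: root Bb down a diminished seventh → C#, giving C#maj7.
A#m: root A# down a diminished seventh → B##, giving B##m.
Db: root Db down a diminished seventh → E, giving E.
Abdim7: root Ab down a diminished seventh → B, giving Bdim7.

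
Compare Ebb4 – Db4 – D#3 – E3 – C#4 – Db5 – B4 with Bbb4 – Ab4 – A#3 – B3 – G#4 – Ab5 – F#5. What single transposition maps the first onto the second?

Take the first pair: Ebb4 → Bbb4. E to B spans 5 letter names, so the interval is some kind of fifth.
Ebb4 to Bbb4 is 7 semitones, which makes it a perfect fifth; the second version is higher, so the direction is up.
Checking another pair — B4 → F#5 — gives the same interval.

up a perfect fifth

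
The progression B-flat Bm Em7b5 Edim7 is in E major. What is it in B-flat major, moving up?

Fb Fm Bbm7b5 Bbdim7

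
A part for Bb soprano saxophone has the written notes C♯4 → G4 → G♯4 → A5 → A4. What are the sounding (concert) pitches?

B3 F4 F#4 G5 G4

The Bb soprano saxophone sounds a major second below written, so transpose each written note down a major second.
C#4 becomes B3
G4 becomes F4
G#4 becomes F#4
A5 becomes G5
A4 becomes G4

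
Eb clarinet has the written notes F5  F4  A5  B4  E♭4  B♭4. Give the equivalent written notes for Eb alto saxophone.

First find concert pitch: the Eb clarinet sounds a minor third above written, so F5 F4 A5 B4 E♭4 B♭4 sounds Ab5 Ab4 C6 D5 Gb4 Db5.
Then write for Eb alto saxophone: it sounds a major sixth below written, so the part must be a major sixth above concert.
Ab5 → F6
Ab4 → F5
C6 → A6
D5 → B5
Gb4 → Eb5
Db5 → Bb5

F6 F5 A6 B5 Eb5 Bb5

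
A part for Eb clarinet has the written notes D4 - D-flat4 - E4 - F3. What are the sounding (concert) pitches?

Written C4 on the Eb clarinet sounds as Eb4, a minor third higher; apply that shift to every note.
D4 to F4
Db4 to Fb4
E4 to G4
F3 to Ab3

F4 Fb4 G4 Ab3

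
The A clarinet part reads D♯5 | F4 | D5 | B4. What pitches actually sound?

The A clarinet sounds a minor third below written, so transpose each written note down a minor third.
D#5 to B#4
F4 to D4
D5 to B4
B4 to G#4

B#4 D4 B4 G#4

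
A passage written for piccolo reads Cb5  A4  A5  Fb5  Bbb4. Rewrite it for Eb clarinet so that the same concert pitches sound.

Ab5 F#5 F#6 Db6 Gb5

First find concert pitch: the piccolo sounds a perfect octave above written, so Cb5 A4 A5 Fb5 Bbb4 sounds Cb6 A5 A6 Fb6 Bbb5.
Then write for Eb clarinet: it sounds a minor third above written, so the part must be a minor third below concert.
Cb6 → Ab5
A5 → F#5
A6 → F#6
Fb6 → Db6
Bbb5 → Gb5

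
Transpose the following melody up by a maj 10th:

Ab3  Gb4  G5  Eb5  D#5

C5 Bb5 B6 G6 F##6

Ab3 up a major tenth is C5.
Gb4 up a major tenth is Bb5.
G5: a tenth up reaches B, and 16 semitones makes it B6.
A major tenth up from Eb5 gives G6.
A major tenth up from D#5 gives F##6.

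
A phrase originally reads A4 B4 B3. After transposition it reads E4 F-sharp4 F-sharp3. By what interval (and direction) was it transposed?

down a perfect fourth

From A4 to E4 is 4 letter names — a fourth of some quality.
E4 to A4 is 5 semitones, which makes it a perfect fourth; the second version is lower, so the direction is down.
Checking another pair — B3 → F#3 — gives the same interval.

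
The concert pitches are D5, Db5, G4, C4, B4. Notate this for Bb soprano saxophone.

E5 Eb5 A4 D4 C#5

Written C4 sounds as Bb3 on the Bb soprano saxophone, so concert pitches are written a major second up.
D5 → E5
Db5 → Eb5
G4 → A4
C4 → D4
B4 → C#5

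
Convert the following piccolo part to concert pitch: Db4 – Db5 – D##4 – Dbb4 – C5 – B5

The piccolo sounds a perfect octave above written, so transpose each written note up a perfect octave.
Db4 gives Db5
Db5 gives Db6
D##4 gives D##5
Dbb4 gives Dbb5
C5 gives C6
B5 gives B6

Db5 Db6 D##5 Dbb5 C6 B6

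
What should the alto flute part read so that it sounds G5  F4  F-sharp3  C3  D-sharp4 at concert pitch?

C6 Bb4 B3 F3 G#4

The alto flute sounds a perfect fourth below written, so the written part must be a perfect fourth above concert — transpose each note up.
G5 to C6
F4 to Bb4
F#3 to B3
C3 to F3
D#4 to G#4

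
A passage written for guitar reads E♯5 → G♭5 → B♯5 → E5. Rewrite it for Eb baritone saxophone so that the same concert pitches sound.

First find concert pitch: the guitar sounds a perfect octave below written, so E♯5 G♭5 B♯5 E5 sounds E#4 Gb4 B#4 E4.
Then write for Eb baritone saxophone: it sounds a major thirteenth below written, so the part must be a major thirteenth above concert.
E#4 → C##6
Gb4 → Eb6
B#4 → G##6
E4 → C#6

C##6 Eb6 G##6 C#6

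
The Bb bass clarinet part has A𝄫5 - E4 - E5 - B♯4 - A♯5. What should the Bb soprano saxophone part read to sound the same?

Abb4 E3 E4 B#3 A#4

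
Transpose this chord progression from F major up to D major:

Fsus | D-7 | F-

F major up to D major is a major sixth; each chord root moves by that interval while the quality stays the same.
Fsus: root F up a major sixth → D, giving Dsus.
D-7: root D up a major sixth → B, giving B-7.
F-: root F up a major sixth → D, giving D-.

Dsus B-7 D-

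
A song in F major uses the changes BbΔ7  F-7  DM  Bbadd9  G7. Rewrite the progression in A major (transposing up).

F major up to A major is a major third; each chord root moves by that interval while the quality stays the same.
BbΔ7: root Bb up a major third → D, giving DΔ7.
F-7: root F up a major third → A, giving A-7.
DM: root D up a major third → F#, giving F#M.
Bbadd9: root Bb up a major third → D, giving Dadd9.
G7: root G up a major third → B, giving B7.

DΔ7 A-7 F#M Dadd9 B7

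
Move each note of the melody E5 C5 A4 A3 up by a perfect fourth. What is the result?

E5 up a perfect fourth is A5.
A perfect fourth up from C5 gives F5.
A4 up a perfect fourth is D5.
A3 up a perfect fourth is D4.

A5 F5 D5 D4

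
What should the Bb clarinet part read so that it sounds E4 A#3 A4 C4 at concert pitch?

F#4 B#3 B4 D4

The Bb clarinet sounds a major second below written, so the written part must be a major second above concert — transpose each note up.
E4 becomes F#4
A#3 becomes B#3
A4 becomes B4
C4 becomes D4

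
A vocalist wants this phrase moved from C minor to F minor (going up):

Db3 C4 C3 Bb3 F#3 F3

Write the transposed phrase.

C minor to F minor up is a perfect fourth, so every note moves up by that interval.
Db3 → Gb3
C4 → F4
C3 → F3
Bb3 → Eb4
F#3 → B3
F3 → Bb3

Gb3 F4 F3 Eb4 B3 Bb3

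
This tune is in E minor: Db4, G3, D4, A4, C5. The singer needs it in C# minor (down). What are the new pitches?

E minor to C# minor down is a minor third, so every note moves down by that interval.
Db4 to Bb3
G3 to E3
D4 to B3
A4 to F#4
C5 to A4

Bb3 E3 B3 F#4 A4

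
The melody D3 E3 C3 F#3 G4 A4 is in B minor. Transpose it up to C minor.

Eb3 F3 Db3 G3 Ab4 Bb4

From B up to C is a minor second; apply that to each pitch.
D3 -> Eb3
E3 -> F3
C3 -> Db3
F#3 -> G3
G4 -> Ab4
A4 -> Bb4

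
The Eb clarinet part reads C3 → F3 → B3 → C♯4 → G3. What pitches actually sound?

Eb3 Ab3 D4 E4 Bb3

The Eb clarinet sounds a minor third above written, so transpose each written note up a minor third.
C3 to Eb3
F3 to Ab3
B3 to D4
C#4 to E4
G3 to Bb3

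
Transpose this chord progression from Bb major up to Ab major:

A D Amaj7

G C Gmaj7

Bb major up to Ab major is a minor seventh; each chord root moves by that interval while the quality stays the same.
A: root A up a minor seventh → G, giving G.
D: root D up a minor seventh → C, giving C.
Amaj7: root A up a minor seventh → G, giving Gmaj7.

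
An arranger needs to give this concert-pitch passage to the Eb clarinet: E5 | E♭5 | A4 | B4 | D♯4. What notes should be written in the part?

The Eb clarinet sounds a minor third above written, so the written part must be a minor third below concert — transpose each note down.
E5 gives C#5
Eb5 gives C5
A4 gives F#4
B4 gives G#4
D#4 gives B#3

C#5 C5 F#4 G#4 B#3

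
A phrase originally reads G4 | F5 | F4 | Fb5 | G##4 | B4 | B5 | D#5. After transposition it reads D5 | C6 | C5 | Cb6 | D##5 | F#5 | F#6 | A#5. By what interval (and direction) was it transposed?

up a perfect fifth

Take the first pair: G4 → D5. G to D spans 5 letter names, so the interval is some kind of fifth.
G4 to D5 is 7 semitones, which makes it a perfect fifth; the second version is higher, so the direction is up.
Checking another pair — D#5 → A#5 — gives the same interval.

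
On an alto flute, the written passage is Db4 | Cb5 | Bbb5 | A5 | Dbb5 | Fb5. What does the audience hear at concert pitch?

Ab3 Gb4 Fb5 E5 Abb4 Cb5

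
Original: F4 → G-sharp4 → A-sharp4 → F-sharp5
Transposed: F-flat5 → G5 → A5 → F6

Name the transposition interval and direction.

up a diminished octave

From F4 to Fb5 is 8 letter names — an octave of some quality.
F4 to Fb5 is 11 semitones, which makes it a diminished octave; the second version is higher, so the direction is up.
Checking another pair — F#5 → F6 — gives the same interval.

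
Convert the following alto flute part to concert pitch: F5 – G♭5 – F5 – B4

Written C4 on the alto flute sounds as G3, a perfect fourth lower; apply that shift to every note.
F5 -> C5
Gb5 -> Db5
F5 -> C5
B4 -> F#4

C5 Db5 C5 F#4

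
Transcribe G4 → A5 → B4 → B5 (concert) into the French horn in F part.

D5 E6 F#5 F#6

Written C4 sounds as F3 on the French horn in F, so concert pitches are written a perfect fifth up.
G4 -> D5
A5 -> E6
B4 -> F#5
B5 -> F#6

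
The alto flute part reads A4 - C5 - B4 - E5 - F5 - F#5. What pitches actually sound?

The alto flute sounds a perfect fourth below written, so transpose each written note down a perfect fourth.
A4 gives E4
C5 gives G4
B4 gives F#4
E5 gives B4
F5 gives C5
F#5 gives C#5

E4 G4 F#4 B4 C5 C#5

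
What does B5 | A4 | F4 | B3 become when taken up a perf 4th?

A perfect fourth up from B5 gives E6.
A perfect fourth up from A4 gives D5.
A perfect fourth up from F4 gives Bb4.
B3 up a perfect fourth is E4.

E6 D5 Bb4 E4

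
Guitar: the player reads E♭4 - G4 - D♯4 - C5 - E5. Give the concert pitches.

The guitar sounds a perfect octave below written, so transpose each written note down a perfect octave.
Eb4 → Eb3
G4 → G3
D#4 → D#3
C5 → C4
E5 → E4

Eb3 G3 D#3 C4 E4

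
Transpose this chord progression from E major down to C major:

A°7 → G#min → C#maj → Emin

E major down to C major is a major third; each chord root moves by that interval while the quality stays the same.
A°7: root A down a major third → F, giving F°7.
G#min: root G# down a major third → E, giving Emin.
C#maj: root C# down a major third → A, giving Amaj.
Emin: root E down a major third → C, giving Cmin.

F°7 Emin Amaj Cmin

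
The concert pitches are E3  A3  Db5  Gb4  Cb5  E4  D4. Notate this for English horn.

The English horn sounds a perfect fifth below written, so the written part must be a perfect fifth above concert — transpose each note up.
E3 -> B3
A3 -> E4
Db5 -> Ab5
Gb4 -> Db5
Cb5 -> Gb5
E4 -> B4
D4 -> A4

B3 E4 Ab5 Db5 Gb5 B4 A4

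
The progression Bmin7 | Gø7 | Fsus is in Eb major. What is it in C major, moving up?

Eb major up to C major is a major sixth; each chord root moves by that interval while the quality stays the same.
Bmin7: root B up a major sixth → G#, giving G#min7.
Gø7: root G up a major sixth → E, giving Eø7.
Fsus: root F up a major sixth → D, giving Dsus.

G#min7 Eø7 Dsus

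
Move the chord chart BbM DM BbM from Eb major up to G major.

DM F#M DM

Eb major up to G major is a major third; each chord root moves by that interval while the quality stays the same.
BbM: root Bb up a major third → D, giving DM.
DM: root D up a major third → F#, giving F#M.
BbM: root Bb up a major third → D, giving DM.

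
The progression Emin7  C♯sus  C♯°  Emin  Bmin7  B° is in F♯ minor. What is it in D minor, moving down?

F♯ minor down to D minor is a major third; each chord root moves by that interval while the quality stays the same.
Emin7: root E down a major third → C, giving Cmin7.
C♯sus: root C♯ down a major third → A, giving Asus.
C♯°: root C♯ down a major third → A, giving A°.
Emin: root E down a major third → C, giving Cmin.
Bmin7: root B down a major third → G, giving Gmin7.
B°: root B down a major third → G, giving G°.

Cmin7 Asus A° Cmin Gmin7 G°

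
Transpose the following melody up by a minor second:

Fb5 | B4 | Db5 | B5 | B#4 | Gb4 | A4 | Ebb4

Gbb5 C5 Ebb5 C6 C#5 Abb4 Bb4 Fbb4

Fb5 up a minor second is Gbb5.
B4: a second up reaches C, and 1 semitone makes it C5.
Db5: a second up reaches E, and 1 semitone makes it Ebb5.
B5 up a minor second is C6.
B#4 up a minor second is C#5.
Gb4: a second up reaches A, and 1 semitone makes it Abb4.
A minor second up from A4 gives Bb4.
A minor second up from Ebb4 gives Fbb4.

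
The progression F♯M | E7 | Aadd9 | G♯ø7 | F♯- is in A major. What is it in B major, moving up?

G#M F#7 Badd9 A#ø7 G#-

A major up to B major is a major second; each chord root moves by that interval while the quality stays the same.
F♯M: root F♯ up a major second → G#, giving G#M.
E7: root E up a major second → F#, giving F#7.
Aadd9: root A up a major second → B, giving Badd9.
G♯ø7: root G♯ up a major second → A#, giving A#ø7.
F♯-: root F♯ up a major second → G#, giving G#-.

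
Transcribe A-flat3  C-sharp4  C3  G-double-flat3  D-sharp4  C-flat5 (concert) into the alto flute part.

Db4 F#4 F3 Cbb4 G#4 Fb5

Written C4 sounds as G3 on the alto flute, so concert pitches are written a perfect fourth up.
Ab3 gives Db4
C#4 gives F#4
C3 gives F3
Gbb3 gives Cbb4
D#4 gives G#4
Cb5 gives Fb5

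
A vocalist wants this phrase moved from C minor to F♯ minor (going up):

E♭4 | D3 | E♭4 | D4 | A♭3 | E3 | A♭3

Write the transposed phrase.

A4 G#3 A4 G#4 D4 A#3 D4

C minor to F♯ minor up is an augmented fourth, so every note moves up by that interval.
Eb4 becomes A4
D3 becomes G#3
Eb4 becomes A4
D4 becomes G#4
Ab3 becomes D4
E3 becomes A#3
Ab3 becomes D4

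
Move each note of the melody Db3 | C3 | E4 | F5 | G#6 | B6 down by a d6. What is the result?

F#2 E#2 G##3 A#4 B##5 D##6

Db3: a sixth down reaches F, and 7 semitones makes it F#2.
A diminished sixth down from C3 gives E#2.
A diminished sixth down from E4 gives G##3.
A diminished sixth down from F5 gives A#4.
G#6: a sixth down reaches B, and 7 semitones makes it B##5.
B6 down a diminished sixth is D##6.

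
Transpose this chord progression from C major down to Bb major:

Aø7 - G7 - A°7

C major down to Bb major is a major second; each chord root moves by that interval while the quality stays the same.
Aø7: root A down a major second → G, giving Gø7.
G7: root G down a major second → F, giving F7.
A°7: root A down a major second → G, giving G°7.

Gø7 F7 G°7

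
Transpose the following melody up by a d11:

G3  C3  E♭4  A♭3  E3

G3 to Cb5
C3 to Fb4
Eb4 to Abb5
Ab3 to Dbb5
E3 to Ab4

Cb5 Fb4 Abb5 Dbb5 Ab4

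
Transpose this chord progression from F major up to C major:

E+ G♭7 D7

F major up to C major is a perfect fifth; each chord root moves by that interval while the quality stays the same.
E+: root E up a perfect fifth → B, giving B+.
G♭7: root G♭ up a perfect fifth → Db, giving Db7.
D7: root D up a perfect fifth → A, giving A7.

B+ Db7 A7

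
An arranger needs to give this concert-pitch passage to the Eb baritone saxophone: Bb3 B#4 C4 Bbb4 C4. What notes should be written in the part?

G5 G##6 A5 Gb6 A5

The Eb baritone saxophone sounds a major thirteenth below written, so the written part must be a major thirteenth above concert — transpose each note up.
Bb3 gives G5
B#4 gives G##6
C4 gives A5
Bbb4 gives Gb6
C4 gives A5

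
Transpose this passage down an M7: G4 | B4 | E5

G4 down a major seventh is Ab3.
A major seventh down from B4 gives C4.
A major seventh down from E5 gives F4.

Ab3 C4 F4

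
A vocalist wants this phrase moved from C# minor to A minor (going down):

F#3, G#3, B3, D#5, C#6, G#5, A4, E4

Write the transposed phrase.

From C# down to A is a major third; apply that to each pitch.
F#3 gives D3
G#3 gives E3
B3 gives G3
D#5 gives B4
C#6 gives A5
G#5 gives E5
A4 gives F4
E4 gives C4

D3 E3 G3 B4 A5 E5 F4 C4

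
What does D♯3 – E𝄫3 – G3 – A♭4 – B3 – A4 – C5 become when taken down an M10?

D#3 to B1
Ebb3 to Cbb2
G3 to Eb2
Ab4 to Fb3
B3 to G2
A4 to F3
C5 to Ab3

B1 Cbb2 Eb2 Fb3 G2 F3 Ab3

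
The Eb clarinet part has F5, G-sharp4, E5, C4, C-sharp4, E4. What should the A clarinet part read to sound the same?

Cb6 D5 Bb5 Gb4 G4 Bb4

First find concert pitch: the Eb clarinet sounds a minor third above written, so F5 G-sharp4 E5 C4 C-sharp4 E4 sounds Ab5 B4 G5 Eb4 E4 G4.
Then write for A clarinet: it sounds a minor third below written, so the part must be a minor third above concert.
Ab5 → Cb6
B4 → D5
G5 → Bb5
Eb4 → Gb4
E4 → G4
G4 → Bb4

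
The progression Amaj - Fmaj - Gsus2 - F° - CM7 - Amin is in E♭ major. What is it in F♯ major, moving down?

B#maj G#maj A#sus2 G#° D#M7 B#min

E♭ major down to F♯ major is a diminished seventh; each chord root moves by that interval while the quality stays the same.
Amaj: root A down a diminished seventh → B#, giving B#maj.
Fmaj: root F down a diminished seventh → G#, giving G#maj.
Gsus2: root G down a diminished seventh → A#, giving A#sus2.
F°: root F down a diminished seventh → G#, giving G#°.
CM7: root C down a diminished seventh → D#, giving D#M7.
Amin: root A down a diminished seventh → B#, giving B#min.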